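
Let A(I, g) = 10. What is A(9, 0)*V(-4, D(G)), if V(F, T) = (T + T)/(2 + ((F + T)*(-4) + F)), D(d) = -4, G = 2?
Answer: -8/3 ≈ -2.6667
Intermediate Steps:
V(F, T) = 2*T/(2 - 4*T - 3*F) (V(F, T) = (2*T)/(2 + ((-4*F - 4*T) + F)) = (2*T)/(2 + (-4*T - 3*F)) = (2*T)/(2 - 4*T - 3*F) = 2*T/(2 - 4*T - 3*F))
A(9, 0)*V(-4, D(G)) = 10*(-2*(-4)/(-2 + 3*(-4) + 4*(-4))) = 10*(-2*(-4)/(-2 - 12 - 16)) = 10*(-2*(-4)/(-30)) = 10*(-2*(-4)*(-1/30)) = 10*(-4/15) = -8/3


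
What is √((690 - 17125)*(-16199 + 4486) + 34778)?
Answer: √192537933 ≈ 13876.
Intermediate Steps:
√((690 - 17125)*(-16199 + 4486) + 34778) = √(-16435*(-11713) + 34778) = √(192503155 + 34778) = √192537933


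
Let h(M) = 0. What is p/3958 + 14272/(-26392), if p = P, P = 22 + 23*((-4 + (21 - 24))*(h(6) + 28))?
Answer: -10930193/6528721 ≈ -1.6742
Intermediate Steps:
P = -4486 (P = 22 + 23*((-4 + (21 - 24))*(0 + 28)) = 22 + 23*((-4 - 3)*28) = 22 + 23*(-7*28) = 22 + 23*(-196) = 22 - 4508 = -4486)
p = -4486
p/3958 + 14272/(-26392) = -4486/3958 + 14272/(-26392) = -4486*1/3958 + 14272*(-1/26392) = -2243/1979 - 1784/3299 = -10930193/6528721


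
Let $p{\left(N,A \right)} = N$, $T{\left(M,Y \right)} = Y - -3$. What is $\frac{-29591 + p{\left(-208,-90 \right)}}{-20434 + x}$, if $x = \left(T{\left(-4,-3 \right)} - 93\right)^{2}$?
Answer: $\frac{29799}{11785} \approx 2.5286$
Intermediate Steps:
$T{\left(M,Y \right)} = 3 + Y$ ($T{\left(M,Y \right)} = Y + 3 = 3 + Y$)
$x = 8649$ ($x = \left(\left(3 - 3\right) - 93\right)^{2} = \left(0 - 93\right)^{2} = \left(-93\right)^{2} = 8649$)
$\frac{-29591 + p{\left(-208,-90 \right)}}{-20434 + x} = \frac{-29591 - 208}{-20434 + 8649} = - \frac{29799}{-11785} = \left(-29799\right) \left(- \frac{1}{11785}\right) = \frac{29799}{11785}$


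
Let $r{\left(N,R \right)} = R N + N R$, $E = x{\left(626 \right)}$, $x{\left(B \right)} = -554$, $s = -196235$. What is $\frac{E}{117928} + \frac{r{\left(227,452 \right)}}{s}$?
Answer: $- \frac{12154241607}{11570800540} \approx -1.0504$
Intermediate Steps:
$E = -554$
$r{\left(N,R \right)} = 2 N R$ ($r{\left(N,R \right)} = N R + N R = 2 N R$)
$\frac{E}{117928} + \frac{r{\left(227,452 \right)}}{s} = - \frac{554}{117928} + \frac{2 \cdot 227 \cdot 452}{-196235} = \left(-554\right) \frac{1}{117928} + 205208 \left(- \frac{1}{196235}\right) = - \frac{277}{58964} - \frac{205208}{196235} = - \frac{12154241607}{11570800540}$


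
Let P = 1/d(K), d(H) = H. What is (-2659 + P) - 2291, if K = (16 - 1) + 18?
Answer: -163349/33 ≈ -4950.0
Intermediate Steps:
K = 33 (K = 15 + 18 = 33)
P = 1/33 ≈ 0.030303
(-2659 + P) - 2291 = (-2659 + 1/33) - 2291 = -87746/33 - 2291 = -163349/33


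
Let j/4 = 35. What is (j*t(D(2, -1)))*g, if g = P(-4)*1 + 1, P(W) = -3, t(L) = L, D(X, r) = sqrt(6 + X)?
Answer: -560*sqrt(2) ≈ -791.96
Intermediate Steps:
j = 140 (j = 4*35 = 140)
g = -2 (g = -3*1 + 1 = -3 + 1 = -2)
(j*t(D(2, -1)))*g = (140*sqrt(6 + 2))*(-2) = (140*sqrt(8))*(-2) = (140*(2*sqrt(2)))*(-2) = (280*sqrt(2))*(-2) = -560*sqrt(2)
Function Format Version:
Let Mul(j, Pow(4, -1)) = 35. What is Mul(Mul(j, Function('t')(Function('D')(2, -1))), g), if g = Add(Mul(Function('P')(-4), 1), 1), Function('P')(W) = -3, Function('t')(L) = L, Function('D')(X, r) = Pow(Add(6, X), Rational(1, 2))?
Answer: Mul(-560, Pow(2, Rational(1, 2))) ≈ -791.96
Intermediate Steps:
j = 140 (j = Mul(4, 35) = 140)
g = -2 (g = Add(Mul(-3, 1), 1) = Add(-3, 1) = -2)
Mul(Mul(j, Function('t')(Function('D')(2, -1))), g) = Mul(Mul(140, Pow(Add(6, 2), Rational(1, 2))), -2) = Mul(Mul(140, Pow(8, Rational(1, 2))), -2) = Mul(Mul(140, Mul(2, Pow(2, Rational(1, 2)))), -2) = Mul(Mul(280, Pow(2, Rational(1, 2))), -2) = Mul(-560, Pow(2, Rational(1, 2)))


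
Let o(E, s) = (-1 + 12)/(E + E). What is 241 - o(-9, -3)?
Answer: 4349/18 ≈ 241.61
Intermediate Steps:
o(E, s) = 11/(2*E) (o(E, s) = 11/((2*E)) = 11*(1/(2*E)) = 11/(2*E))
241 - o(-9, -3) = 241 - 11/(2*(-9)) = 241 - 11*(-1)/(2*9) = 241 - 1*(-11/18) = 241 + 11/18 = 4349/18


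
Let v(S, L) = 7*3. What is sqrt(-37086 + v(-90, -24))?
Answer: I*sqrt(37065) ≈ 192.52*I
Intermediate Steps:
v(S, L) = 21
sqrt(-37086 + v(-90, -24)) = sqrt(-37086 + 21) = sqrt(-37065) = I*sqrt(37065)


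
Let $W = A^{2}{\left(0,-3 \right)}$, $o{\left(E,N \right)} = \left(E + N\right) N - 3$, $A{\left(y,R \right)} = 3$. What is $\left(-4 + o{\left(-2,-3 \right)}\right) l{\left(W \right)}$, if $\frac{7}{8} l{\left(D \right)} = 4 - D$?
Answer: $- \frac{320}{7} \approx -45.714$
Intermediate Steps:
$o{\left(E,N \right)} = -3 + N \left(E + N\right)$ ($o{\left(E,N \right)} = N \left(E + N\right) - 3 = -3 + N \left(E + N\right)$)
$W = 9$ ($W = 3^{2} = 9$)
$l{\left(D \right)} = \frac{32}{7} - \frac{8 D}{7}$ ($l{\left(D \right)} = \frac{8 \left(4 - D\right)}{7} = \frac{32}{7} - \frac{8 D}{7}$)
$\left(-4 + o{\left(-2,-3 \right)}\right) l{\left(W \right)} = \left(-4 - \left(-3 - 9\right)\right) \left(\frac{32}{7} - \frac{72}{7}\right) = \left(-4 + \left(-3 + 9 + 6\right)\right) \left(\frac{32}{7} - \frac{72}{7}\right) = \left(-4 + 12\right) \left(- \frac{40}{7}\right) = 8 \left(- \frac{40}{7}\right) = - \frac{320}{7}$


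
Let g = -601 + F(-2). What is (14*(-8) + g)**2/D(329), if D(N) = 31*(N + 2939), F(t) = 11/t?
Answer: 2064969/405232 ≈ 5.0958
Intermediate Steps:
D(N) = 91109 + 31*N (D(N) = 31*(2939 + N) = 91109 + 31*N)
g = -1213/2 (g = -601 + 11/(-2) = -601 + 11*(-1/2) = -601 - 11/2 = -1213/2 ≈ -606.50)
(14*(-8) + g)**2/D(329) = (14*(-8) - 1213/2)**2/(91109 + 31*329) = (-112 - 1213/2)**2/(91109 + 10199) = (-1437/2)**2/101308 = (2064969/4)*(1/101308) = 2064969/405232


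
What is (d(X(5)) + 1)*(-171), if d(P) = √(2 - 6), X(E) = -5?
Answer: -171 - 342*I ≈ -171.0 - 342.0*I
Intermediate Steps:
d(P) = 2*I (d(P) = √(-4) = 2*I)
(d(X(5)) + 1)*(-171) = (2*I + 1)*(-171) = (1 + 2*I)*(-171) = -171 - 342*I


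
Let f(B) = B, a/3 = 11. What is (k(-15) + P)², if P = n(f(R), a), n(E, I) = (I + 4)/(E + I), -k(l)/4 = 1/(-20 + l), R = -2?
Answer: 2013561/1177225 ≈ 1.7104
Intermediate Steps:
a = 33 (a = 3*11 = 33)
k(l) = -4/(-20 + l)
n(E, I) = (4 + I)/(E + I)
P = 37/31 (P = (4 + 33)/(-2 + 33) = 37/31 ≈ 1.1935)
(k(-15) + P)² = (-4/(-20 - 15) + 37/31)² = (-4/(-35) + 37/31)² = (-4*(-1/35) + 37/31)² = (4/35 + 37/31)² = (1419/1085)² = 2013561/1177225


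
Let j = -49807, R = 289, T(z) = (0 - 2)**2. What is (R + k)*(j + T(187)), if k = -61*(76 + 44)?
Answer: 350164893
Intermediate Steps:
T(z) = 4 (T(z) = (-2)**2 = 4)
k = -7320 (k = -61*120 = -7320)
(R + k)*(j + T(187)) = (289 - 7320)*(-49807 + 4) = -7031*(-49803) = 350164893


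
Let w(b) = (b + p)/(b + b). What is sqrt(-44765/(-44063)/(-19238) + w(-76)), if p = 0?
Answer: 2*sqrt(22452883141744038)/423841997 ≈ 0.70707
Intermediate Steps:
w(b) = 1/2 (w(b) = (b + 0)/(b + b) = b/((2*b)) = b*(1/(2*b)) = 1/2)
sqrt(-44765/(-44063)/(-19238) + w(-76)) = sqrt(-44765/(-44063)/(-19238) + 1/2) = sqrt(-44765*(-1/44063)*(-1/19238) + 1/2) = sqrt((44765/44063)*(-1/19238) + 1/2) = sqrt(-44765/847683994 + 1/2) = sqrt(211898616/423841997) = 2*sqrt(22452883141744038)/423841997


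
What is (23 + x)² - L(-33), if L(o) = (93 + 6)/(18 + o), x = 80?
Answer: 53078/5 ≈ 10616.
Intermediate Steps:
L(o) = 99/(18 + o)
(23 + x)² - L(-33) = (23 + 80)² - 99/(18 - 33) = 103² - 99/(-15) = 10609 - 99*(-1)/15 = 10609 - 1*(-33/5) = 10609 + 33/5 = 53078/5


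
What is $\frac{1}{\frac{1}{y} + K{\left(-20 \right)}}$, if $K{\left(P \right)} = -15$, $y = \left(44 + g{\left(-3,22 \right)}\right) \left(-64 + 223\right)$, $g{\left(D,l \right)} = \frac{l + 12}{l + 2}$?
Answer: $- \frac{28885}{433271} \approx -0.066667$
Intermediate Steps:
$g{\left(D,l \right)} = \frac{12 + l}{2 + l}$
$y = \frac{28885}{4}$ ($y = \left(44 + \frac{12 + 22}{2 + 22}\right) \left(-64 + 223\right) = \left(44 + \frac{1}{24} \cdot 34\right) 159 = \left(44 + \frac{17}{12}\right) 159 = \frac{545}{12} \cdot 159 = \frac{28885}{4} \approx 7221.3$)
$\frac{1}{\frac{1}{y} + K{\left(-20 \right)}} = \frac{1}{\frac{1}{\frac{28885}{4}} - 15} = \frac{1}{\frac{4}{28885} - 15} = \frac{1}{- \frac{433271}{28885}} = - \frac{28885}{433271}$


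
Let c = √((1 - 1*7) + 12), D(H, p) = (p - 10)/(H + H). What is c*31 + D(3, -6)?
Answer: -8/3 + 31*√6 ≈ 73.268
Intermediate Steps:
D(H, p) = (-10 + p)/(2*H) (D(H, p) = (-10 + p)/((2*H)) = (-10 + p)*(1/(2*H)) = (-10 + p)/(2*H))
c = √6 (c = √((1 - 7) + 12) = √(-6 + 12) = √6 ≈ 2.4495)
c*31 + D(3, -6) = √6*31 + (½)*(-10 - 6)/3 = 31*√6 + (½)*(⅓)*(-16) = 31*√6 - 8/3 = -8/3 + 31*√6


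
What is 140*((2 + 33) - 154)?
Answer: -16660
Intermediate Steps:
140*((2 + 33) - 154) = 140*(35 - 154) = 140*(-119) = -16660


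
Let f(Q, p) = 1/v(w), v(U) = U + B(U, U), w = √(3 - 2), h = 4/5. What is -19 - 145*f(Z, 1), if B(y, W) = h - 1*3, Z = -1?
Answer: 611/6 ≈ 101.83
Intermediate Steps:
h = ⅘ (h = 4*(⅕) = ⅘ ≈ 0.80000)
B(y, W) = -11/5 (B(y, W) = ⅘ - 1*3 = ⅘ - 3 = -11/5)
w = 1 (w = √1 = 1)
v(U) = -11/5 + U (v(U) = U - 11/5 = -11/5 + U)
f(Q, p) = -⅚ (f(Q, p) = 1/(-11/5 + 1) = 1/(-6/5) = -⅚)
-19 - 145*f(Z, 1) = -19 - 145*(-⅚) = -19 + 725/6 = 611/6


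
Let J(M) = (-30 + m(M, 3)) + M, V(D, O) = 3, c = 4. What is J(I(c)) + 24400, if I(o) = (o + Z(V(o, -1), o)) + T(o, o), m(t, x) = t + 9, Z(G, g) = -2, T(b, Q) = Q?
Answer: 24391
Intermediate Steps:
m(t, x) = 9 + t
I(o) = -2 + 2*o (I(o) = (o - 2) + o = (-2 + o) + o = -2 + 2*o)
J(M) = -21 + 2*M (J(M) = (-30 + (9 + M)) + M = (-21 + M) + M = -21 + 2*M)
J(I(c)) + 24400 = (-21 + 2*(-2 + 2*4)) + 24400 = (-21 + 2*(-2 + 8)) + 24400 = (-21 + 2*6) + 24400 = (-21 + 12) + 24400 = -9 + 24400 = 24391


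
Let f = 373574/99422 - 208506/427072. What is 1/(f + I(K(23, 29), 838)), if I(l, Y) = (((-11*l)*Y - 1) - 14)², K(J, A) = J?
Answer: 10615088096/477215051471844732685 ≈ 2.2244e-11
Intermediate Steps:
I(l, Y) = (-15 - 11*Y*l)² (I(l, Y) = ((-11*Y*l - 1) - 14)² = ((-1 - 11*Y*l) - 14)² = (-15 - 11*Y*l)²)
f = 34703227949/10615088096 (f = 373574*(1/99422) - 208506*1/427072 = 186787/49711 - 104253/213536 = 34703227949/10615088096 ≈ 3.2692)
1/(f + I(K(23, 29), 838)) = 1/(34703227949/10615088096 + (15 + 11*838*23)²) = 1/(34703227949/10615088096 + (15 + 212014)²) = 1/(34703227949/10615088096 + 212029²) = 1/(34703227949/10615088096 + 44956296841) = 1/(477215051471844732685/10615088096) = 10615088096/477215051471844732685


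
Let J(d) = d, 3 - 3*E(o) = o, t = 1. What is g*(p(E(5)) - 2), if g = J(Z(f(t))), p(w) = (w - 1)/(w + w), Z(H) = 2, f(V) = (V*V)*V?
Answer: -3/2 ≈ -1.5000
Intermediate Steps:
E(o) = 1 - o/3
f(V) = V³ (f(V) = V²*V = V³)
p(w) = (-1 + w)/(2*w) (p(w) = (-1 + w)/((2*w)) = (-1 + w)*(1/(2*w)) = (-1 + w)/(2*w))
g = 2
g*(p(E(5)) - 2) = 2*((-1 + (1 - ⅓*5))/(2*(1 - ⅓*5)) - 2) = 2*((-1 + (1 - 5/3))/(2*(1 - 5/3)) - 2) = 2*((-1 - ⅔)/(2*(-⅔)) - 2) = 2*((½)*(-3/2)*(-5/3) - 2) = 2*(5/4 - 2) = 2*(-¾) = -3/2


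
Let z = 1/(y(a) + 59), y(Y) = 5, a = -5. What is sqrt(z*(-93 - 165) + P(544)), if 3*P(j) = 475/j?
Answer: I*sqrt(38913)/102 ≈ 1.934*I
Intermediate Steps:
P(j) = 475/(3*j) (P(j) = (475/j)/3 = 475/(3*j))
z = 1/64 (z = 1/(5 + 59) = 1/64 ≈ 0.015625)
sqrt(z*(-93 - 165) + P(544)) = sqrt((-93 - 165)/64 + (475/3)/544) = sqrt((1/64)*(-258) + (475/3)*(1/544)) = sqrt(-129/32 + 475/1632) = sqrt(-763/204) = I*sqrt(38913)/102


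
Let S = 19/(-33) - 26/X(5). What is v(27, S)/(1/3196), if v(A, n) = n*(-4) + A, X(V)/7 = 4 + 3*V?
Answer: 422009428/4389 ≈ 96152.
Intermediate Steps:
X(V) = 28 + 21*V (X(V) = 7*(4 + 3*V) = 28 + 21*V)
S = -3385/4389 (S = 19/(-33) - 26/(28 + 21*5) = 19*(-1/33) - 26/(28 + 105) = -19/33 - 26/133 = -3385/4389 ≈ -0.77125)
v(A, n) = A - 4*n (v(A, n) = -4*n + A = A - 4*n)
v(27, S)/(1/3196) = (27 - 4*(-3385/4389))/(1/3196) = (27 + 13540/4389)/(1/3196) = (132043/4389)*3196 = 422009428/4389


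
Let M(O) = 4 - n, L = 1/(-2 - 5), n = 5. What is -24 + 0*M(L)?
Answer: -24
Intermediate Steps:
L = -1/7 (L = 1/(-7) = -1/7 ≈ -0.14286)
M(O) = -1 (M(O) = 4 - 1*5 = 4 - 5 = -1)
-24 + 0*M(L) = -24 + 0*(-1) = -24 + 0 = -24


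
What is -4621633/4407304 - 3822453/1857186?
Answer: -1412774694525/454732404808 ≈ -3.1068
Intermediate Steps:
-4621633/4407304 - 3822453/1857186 = -4621633*1/4407304 - 3822453*1/1857186 = -4621633/4407304 - 424717/206354 = -1412774694525/454732404808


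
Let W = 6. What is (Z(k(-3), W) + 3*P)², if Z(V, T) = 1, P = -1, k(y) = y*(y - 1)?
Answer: 4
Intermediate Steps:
k(y) = y*(-1 + y)
(Z(k(-3), W) + 3*P)² = (1 + 3*(-1))² = (1 - 3)² = (-2)² = 4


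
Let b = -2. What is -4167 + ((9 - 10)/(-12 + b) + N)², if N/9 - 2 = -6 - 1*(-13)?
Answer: 471493/196 ≈ 2405.6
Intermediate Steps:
N = 81 (N = 18 + 9*(-6 - 1*(-13)) = 18 + 9*(-6 + 13) = 18 + 9*7 = 18 + 63 = 81)
-4167 + ((9 - 10)/(-12 + b) + N)² = -4167 + ((9 - 10)/(-12 - 2) + 81)² = -4167 + (-1/(-14) + 81)² = -4167 + (-1*(-1/14) + 81)² = -4167 + (1/14 + 81)² = -4167 + (1135/14)² = -4167 + 1288225/196 = 471493/196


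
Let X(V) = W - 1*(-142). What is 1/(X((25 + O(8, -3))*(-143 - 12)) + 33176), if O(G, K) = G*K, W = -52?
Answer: 1/33266 ≈ 3.0061e-5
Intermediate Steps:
X(V) = 90 (X(V) = -52 - 1*(-142) = -52 + 142 = 90)
1/(X((25 + O(8, -3))*(-143 - 12)) + 33176) = 1/(90 + 33176) = 1/33266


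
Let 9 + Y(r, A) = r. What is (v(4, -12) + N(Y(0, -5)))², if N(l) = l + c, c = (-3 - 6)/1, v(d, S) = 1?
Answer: 289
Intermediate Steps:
Y(r, A) = -9 + r
c = -9 (c = -9*1 = -9)
N(l) = -9 + l (N(l) = l - 9 = -9 + l)
(v(4, -12) + N(Y(0, -5)))² = (1 + (-9 + (-9 + 0)))² = (1 + (-9 - 9))² = (1 - 18)² = (-17)² = 289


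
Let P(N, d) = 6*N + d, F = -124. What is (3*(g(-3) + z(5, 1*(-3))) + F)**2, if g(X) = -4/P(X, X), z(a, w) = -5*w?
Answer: 301401/49 ≈ 6151.0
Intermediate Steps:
P(N, d) = d + 6*N
g(X) = -4/(7*X) (g(X) = -4/(X + 6*X) = -4*1/(7*X) = -4/(7*X))
(3*(g(-3) + z(5, 1*(-3))) + F)**2 = (3*(-4/7/(-3) - 5*(-3)) - 124)**2 = (3*(-4/7*(-1/3) - 5*(-3)) - 124)**2 = (3*(4/21 + 15) - 124)**2 = (3*(319/21) - 124)**2 = (319/7 - 124)**2 = (-549/7)**2 = 301401/49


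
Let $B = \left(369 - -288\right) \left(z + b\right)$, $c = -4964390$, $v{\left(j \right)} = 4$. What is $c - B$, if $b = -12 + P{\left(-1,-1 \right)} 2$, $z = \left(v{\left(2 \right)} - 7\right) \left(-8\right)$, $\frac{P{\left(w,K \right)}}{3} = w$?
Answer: $-4968332$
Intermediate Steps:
$P{\left(w,K \right)} = 3 w$
$z = 24$ ($z = \left(4 - 7\right) \left(-8\right) = \left(-3\right) \left(-8\right) = 24$)
$b = -18$ ($b = -12 + 3 \left(-1\right) 2 = -12 - 6 = -18$)
$B = 3942$ ($B = \left(369 - -288\right) \left(24 - 18\right) = \left(369 + 288\right) 6 = 657 \cdot 6 = 3942$)
$c - B = -4964390 - 3942 = -4968332$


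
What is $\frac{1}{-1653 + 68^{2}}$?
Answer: $\frac{1}{2971} \approx 0.00033659$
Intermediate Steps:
$\frac{1}{-1653 + 68^{2}} = \frac{1}{-1653 + 4624} = \frac{1}{2971}$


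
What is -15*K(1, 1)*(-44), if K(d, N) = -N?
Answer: -660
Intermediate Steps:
-15*K(1, 1)*(-44) = -(-15)*(-44) = -15*(-1)*(-44) = 15*(-44) = -660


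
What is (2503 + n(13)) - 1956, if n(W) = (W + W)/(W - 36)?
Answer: 12555/23 ≈ 545.87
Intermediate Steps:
n(W) = 2*W/(-36 + W) (n(W) = (2*W)/(-36 + W) = 2*W/(-36 + W))
(2503 + n(13)) - 1956 = (2503 + 2*13/(-36 + 13)) - 1956 = (2503 + 2*13/(-23)) - 1956 = (2503 + 2*13*(-1/23)) - 1956 = (2503 - 26/23) - 1956 = 57543/23 - 1956 = 12555/23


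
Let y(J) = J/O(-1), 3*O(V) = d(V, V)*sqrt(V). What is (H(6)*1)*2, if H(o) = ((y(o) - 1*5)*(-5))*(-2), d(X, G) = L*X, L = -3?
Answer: -100 - 120*I ≈ -100.0 - 120.0*I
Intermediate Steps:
d(X, G) = -3*X
O(V) = -V**(3/2) (O(V) = ((-3*V)*sqrt(V))/3 = (-3*V**(3/2))/3 = -V**(3/2))
y(J) = -I*J (y(J) = J/((-(-1)**(3/2))) = J/((-(-1)*I)) = J/I = J*(-I) = -I*J)
H(o) = -50 - 10*I*o (H(o) = ((-I*o - 1*5)*(-5))*(-2) = ((-I*o - 5)*(-5))*(-2) = ((-5 - I*o)*(-5))*(-2) = (25 + 5*I*o)*(-2) = -50 - 10*I*o)
(H(6)*1)*2 = ((-50 - 10*I*6)*1)*2 = ((-50 - 60*I)*1)*2 = (-50 - 60*I)*2 = -100 - 120*I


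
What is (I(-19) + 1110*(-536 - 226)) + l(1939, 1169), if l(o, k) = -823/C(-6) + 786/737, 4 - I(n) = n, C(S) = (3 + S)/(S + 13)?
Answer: -1865808952/2211 ≈ -8.4388e+5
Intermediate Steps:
C(S) = (3 + S)/(13 + S)
I(n) = 4 - n
l(o, k) = 4248215/2211 (l(o, k) = -823*(13 - 6)/(3 - 6) + 786/737 = -823/(-3/7) + 786*(1/737) = -823/((1/7)*(-3)) + 786/737 = -823/(-3/7) + 786/737 = -823*(-7/3) + 786/737 = 5761/3 + 786/737 = 4248215/2211)
(I(-19) + 1110*(-536 - 226)) + l(1939, 1169) = ((4 - 1*(-19)) + 1110*(-536 - 226)) + 4248215/2211 = ((4 + 19) + 1110*(-762)) + 4248215/2211 = (23 - 845820) + 4248215/2211 = -845797 + 4248215/2211 = -1865808952/2211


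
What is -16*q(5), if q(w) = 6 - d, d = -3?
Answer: -144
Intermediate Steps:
q(w) = 9 (q(w) = 6 - 1*(-3) = 6 + 3 = 9)
-16*q(5) = -16*9 = -144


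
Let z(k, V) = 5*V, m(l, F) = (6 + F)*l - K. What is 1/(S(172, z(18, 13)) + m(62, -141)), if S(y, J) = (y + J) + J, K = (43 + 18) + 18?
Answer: -1/8147 ≈ -0.00012274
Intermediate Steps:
K = 79 (K = 61 + 18 = 79)
m(l, F) = -79 + l*(6 + F) (m(l, F) = (6 + F)*l - 1*79 = l*(6 + F) - 79 = -79 + l*(6 + F))
S(y, J) = y + 2*J (S(y, J) = (J + y) + J = y + 2*J)
1/(S(172, z(18, 13)) + m(62, -141)) = 1/((172 + 2*(5*13)) + (-79 + 6*62 - 141*62)) = 1/((172 + 2*65) + (-79 + 372 - 8742)) = 1/((172 + 130) - 8449) = 1/(302 - 8449) = 1/(-8147) = -1/8147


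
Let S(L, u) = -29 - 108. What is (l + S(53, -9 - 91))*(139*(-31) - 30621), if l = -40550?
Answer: 1421196910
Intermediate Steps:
S(L, u) = -137
(l + S(53, -9 - 91))*(139*(-31) - 30621) = (-40550 - 137)*(139*(-31) - 30621) = -40687*(-4309 - 30621) = -40687*(-34930) = 1421196910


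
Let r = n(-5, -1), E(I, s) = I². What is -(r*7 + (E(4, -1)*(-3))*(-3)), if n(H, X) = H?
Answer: -109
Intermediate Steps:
r = -5
-(r*7 + (E(4, -1)*(-3))*(-3)) = -(-5*7 + (4²*(-3))*(-3)) = -(-35 + (16*(-3))*(-3)) = -(-35 - 48*(-3)) = -(-35 + 144) = -1*109 = -109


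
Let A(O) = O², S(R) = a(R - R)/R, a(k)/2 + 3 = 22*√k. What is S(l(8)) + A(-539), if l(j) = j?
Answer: 1162081/4 ≈ 2.9052e+5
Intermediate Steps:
a(k) = -6 + 44*√k (a(k) = -6 + 2*(22*√k) = -6 + 44*√k)
S(R) = -6/R (S(R) = (-6 + 44*√(R - R))/R = (-6 + 44*√0)/R = (-6 + 44*0)/R = (-6 + 0)/R = -6/R)
S(l(8)) + A(-539) = -6/8 + (-539)² = -6*⅛ + 290521 = -¾ + 290521 = 1162081/4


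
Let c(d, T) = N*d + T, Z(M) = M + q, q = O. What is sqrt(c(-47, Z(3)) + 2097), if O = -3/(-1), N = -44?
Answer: sqrt(4171) ≈ 64.583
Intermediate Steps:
O = 3 (O = -3*(-1) = 3)
q = 3
Z(M) = 3 + M (Z(M) = M + 3 = 3 + M)
c(d, T) = T - 44*d (c(d, T) = -44*d + T = T - 44*d)
sqrt(c(-47, Z(3)) + 2097) = sqrt(((3 + 3) - 44*(-47)) + 2097) = sqrt((6 + 2068) + 2097) = sqrt(2074 + 2097) = sqrt(4171)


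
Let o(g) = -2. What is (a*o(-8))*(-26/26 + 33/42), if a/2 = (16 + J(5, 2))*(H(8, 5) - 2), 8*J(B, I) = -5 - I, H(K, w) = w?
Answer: 1089/28 ≈ 38.893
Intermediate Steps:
J(B, I) = -5/8 - I/8 (J(B, I) = (-5 - I)/8 = -5/8 - I/8)
a = 363/4 (a = 2*((16 + (-5/8 - 1/8*2))*(5 - 2)) = 2*((16 + (-5/8 - 1/4))*3) = 2*((16 - 7/8)*3) = 2*((121/8)*3) = 2*(363/8) = 363/4 ≈ 90.750)
(a*o(-8))*(-26/26 + 33/42) = ((363/4)*(-2))*(-26/26 + 33/42) = -363*(-26*1/26 + 33*(1/42))/2 = -363*(-1 + 11/14)/2 = -363/2*(-3/14) = 1089/28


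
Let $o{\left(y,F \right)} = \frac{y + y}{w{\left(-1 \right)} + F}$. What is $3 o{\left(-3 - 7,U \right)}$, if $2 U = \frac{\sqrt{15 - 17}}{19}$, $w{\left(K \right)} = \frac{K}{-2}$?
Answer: $- \frac{14440}{121} + \frac{760 i \sqrt{2}}{121} \approx -119.34 + 8.8827 i$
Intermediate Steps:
$w{\left(K \right)} = - \frac{K}{2}$ ($w{\left(K \right)} = K \left(- \frac{1}{2}\right) = - \frac{K}{2}$)
$U = \frac{i \sqrt{2}}{38}$ ($U = \frac{\sqrt{15 - 17} \cdot \frac{1}{19}}{2} = \frac{\sqrt{-2} \cdot \frac{1}{19}}{2} = \frac{i \sqrt{2} \cdot \frac{1}{19}}{2} = \frac{\frac{1}{19} i \sqrt{2}}{2} = \frac{i \sqrt{2}}{38} \approx 0.037216 i$)
$o{\left(y,F \right)} = \frac{2 y}{\frac{1}{2} + F}$ ($o{\left(y,F \right)} = \frac{y + y}{\left(- \frac{1}{2}\right) \left(-1\right) + F} = \frac{2 y}{\frac{1}{2} + F}$)
$3 o{\left(-3 - 7,U \right)} = 3 \frac{4 \left(-3 - 7\right)}{1 + 2 \frac{i \sqrt{2}}{38}} = 3 \cdot 4 \left(-10\right) \frac{1}{1 + \frac{i \sqrt{2}}{19}} = 3 \left(- \frac{40}{1 + \frac{i \sqrt{2}}{19}}\right) = - \frac{120}{1 + \frac{i \sqrt{2}}{19}}$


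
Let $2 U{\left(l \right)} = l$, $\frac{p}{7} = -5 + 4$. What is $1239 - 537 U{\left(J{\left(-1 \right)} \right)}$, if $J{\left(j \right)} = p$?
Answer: $\frac{6237}{2} \approx 3118.5$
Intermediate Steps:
$p = -7$ ($p = 7 \left(-5 + 4\right) = 7 \left(-1\right) = -7$)
$J{\left(j \right)} = -7$
$U{\left(l \right)} = \frac{l}{2}$
$1239 - 537 U{\left(J{\left(-1 \right)} \right)} = 1239 - 537 \cdot \frac{1}{2} \left(-7\right) = 1239 - - \frac{3759}{2} = 1239 + \frac{3759}{2} = \frac{6237}{2}$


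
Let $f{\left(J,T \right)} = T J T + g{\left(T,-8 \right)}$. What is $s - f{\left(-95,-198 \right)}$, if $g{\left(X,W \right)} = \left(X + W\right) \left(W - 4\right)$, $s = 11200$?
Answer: $3733108$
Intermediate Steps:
$g{\left(X,W \right)} = \left(-4 + W\right) \left(W + X\right)$ ($g{\left(X,W \right)} = \left(W + X\right) \left(-4 + W\right) = \left(-4 + W\right) \left(W + X\right)$)
$f{\left(J,T \right)} = 96 - 12 T + J T^{2}$ ($f{\left(J,T \right)} = T J T - \left(-32 - 64 + 12 T\right) = J T T + \left(64 + 32 - 4 T - 8 T\right) = J T^{2} - \left(-96 + 12 T\right) = 96 - 12 T + J T^{2}$)
$s - f{\left(-95,-198 \right)} = 11200 - \left(96 - -2376 - 95 \left(-198\right)^{2}\right) = 11200 - \left(96 + 2376 - 3724380\right) = 11200 - -3721908 = 11200 + 3721908 = 3733108$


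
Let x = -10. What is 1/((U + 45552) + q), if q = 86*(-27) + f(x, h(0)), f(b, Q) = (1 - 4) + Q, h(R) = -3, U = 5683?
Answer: 1/48907 ≈ 2.0447e-5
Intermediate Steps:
f(b, Q) = -3 + Q
q = -2328 (q = 86*(-27) + (-3 - 3) = -2322 - 6 = -2328)
1/((U + 45552) + q) = 1/((5683 + 45552) - 2328) = 1/(51235 - 2328) = 1/48907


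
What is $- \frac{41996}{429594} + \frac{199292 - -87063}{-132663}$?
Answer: $- \frac{7143761401}{3166179379} \approx -2.2563$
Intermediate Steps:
$- \frac{41996}{429594} + \frac{199292 - -87063}{-132663} = \left(-41996\right) \frac{1}{429594} + \left(199292 + 87063\right) \left(- \frac{1}{132663}\right) = - \frac{20998}{214797} + 286355 \left(- \frac{1}{132663}\right) = - \frac{20998}{214797} - \frac{286355}{132663} = - \frac{7143761401}{3166179379}$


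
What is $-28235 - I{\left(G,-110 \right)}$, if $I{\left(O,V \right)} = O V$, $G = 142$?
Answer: $-12615$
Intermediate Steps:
$-28235 - I{\left(G,-110 \right)} = -28235 - 142 \left(-110\right) = -28235 - -15620 = -28235 + 15620 = -12615$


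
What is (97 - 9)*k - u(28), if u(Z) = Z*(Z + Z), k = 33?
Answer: 1336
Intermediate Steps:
u(Z) = 2*Z² (u(Z) = Z*(2*Z) = 2*Z²)
(97 - 9)*k - u(28) = (97 - 9)*33 - 2*28² = 88*33 - 2*784 = 2904 - 1*1568 = 2904 - 1568 = 1336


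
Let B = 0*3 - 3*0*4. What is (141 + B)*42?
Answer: 5922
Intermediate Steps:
B = 0 (B = 0 + 0*4 = 0 + 0 = 0)
(141 + B)*42 = (141 + 0)*42 = 141*42 = 5922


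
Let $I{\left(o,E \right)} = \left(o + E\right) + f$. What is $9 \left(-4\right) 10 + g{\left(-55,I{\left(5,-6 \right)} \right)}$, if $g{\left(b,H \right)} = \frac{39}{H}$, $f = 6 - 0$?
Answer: $- \frac{1761}{5} \approx -352.2$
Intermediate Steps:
$f = 6$ ($f = 6 + 0 = 6$)
$I{\left(o,E \right)} = 6 + E + o$ ($I{\left(o,E \right)} = \left(o + E\right) + 6 = \left(E + o\right) + 6 = 6 + E + o$)
$9 \left(-4\right) 10 + g{\left(-55,I{\left(5,-6 \right)} \right)} = 9 \left(-4\right) 10 + \frac{39}{6 - 6 + 5} = \left(-36\right) 10 + \frac{39}{5} = -360 + 39 \cdot \frac{1}{5} = -360 + \frac{39}{5} = - \frac{1761}{5}$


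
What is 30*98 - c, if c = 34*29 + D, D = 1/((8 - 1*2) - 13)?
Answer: 13679/7 ≈ 1954.1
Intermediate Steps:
D = -⅐ (D = 1/((8 - 2) - 13) = 1/(6 - 13) = 1/(-7) = -⅐ ≈ -0.14286)
c = 6901/7 (c = 34*29 - ⅐ = 986 - ⅐ = 6901/7 ≈ 985.86)
30*98 - c = 30*98 - 1*6901/7 = 2940 - 6901/7 = 13679/7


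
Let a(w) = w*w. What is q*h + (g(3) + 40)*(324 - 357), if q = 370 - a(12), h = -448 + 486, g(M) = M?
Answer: 7169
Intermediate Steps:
a(w) = w²
h = 38
q = 226 (q = 370 - 1*12² = 370 - 1*144 = 370 - 144 = 226)
q*h + (g(3) + 40)*(324 - 357) = 226*38 + (3 + 40)*(324 - 357) = 8588 + 43*(-33) = 8588 - 1419 = 7169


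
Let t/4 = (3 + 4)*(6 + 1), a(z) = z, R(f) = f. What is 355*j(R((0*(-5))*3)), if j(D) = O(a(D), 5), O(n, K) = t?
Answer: 69580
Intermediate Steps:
t = 196 (t = 4*((3 + 4)*(6 + 1)) = 4*(7*7) = 4*49 = 196)
O(n, K) = 196
j(D) = 196
355*j(R((0*(-5))*3)) = 355*196 = 69580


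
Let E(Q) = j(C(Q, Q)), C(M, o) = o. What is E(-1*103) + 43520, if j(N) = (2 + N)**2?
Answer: 53721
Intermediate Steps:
E(Q) = (2 + Q)**2
E(-1*103) + 43520 = (2 - 1*103)**2 + 43520 = (2 - 103)**2 + 43520 = (-101)**2 + 43520 = 10201 + 43520 = 53721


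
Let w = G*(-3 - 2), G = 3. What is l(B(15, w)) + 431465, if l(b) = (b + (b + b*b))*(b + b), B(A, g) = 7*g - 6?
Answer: -2254513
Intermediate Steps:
w = -15 (w = 3*(-3 - 2) = 3*(-5) = -15)
B(A, g) = -6 + 7*g
l(b) = 2*b*(b² + 2*b) (l(b) = (b + (b + b²))*(2*b) = (b² + 2*b)*(2*b) = 2*b*(b² + 2*b))
l(B(15, w)) + 431465 = 2*(-6 + 7*(-15))²*(2 + (-6 + 7*(-15))) + 431465 = 2*(-6 - 105)²*(2 + (-6 - 105)) + 431465 = 2*(-111)²*(2 - 111) + 431465 = 2*12321*(-109) + 431465 = -2685978 + 431465 = -2254513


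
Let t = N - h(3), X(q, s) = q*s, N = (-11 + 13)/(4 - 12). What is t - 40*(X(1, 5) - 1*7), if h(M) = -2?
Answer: 327/4 ≈ 81.750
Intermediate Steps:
N = -1/4 (N = 2/(-8) = 2*(-1/8) = -1/4 ≈ -0.25000)
t = 7/4 (t = -1/4 - 1*(-2) = -1/4 + 2 = 7/4 ≈ 1.7500)
t - 40*(X(1, 5) - 1*7) = 7/4 - 40*(1*5 - 1*7) = 7/4 - 40*(5 - 7) = 7/4 - 40*(-2) = 7/4 + 80 = 327/4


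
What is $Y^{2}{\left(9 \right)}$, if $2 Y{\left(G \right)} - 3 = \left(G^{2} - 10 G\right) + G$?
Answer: $\frac{9}{4} \approx 2.25$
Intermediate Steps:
$Y{\left(G \right)} = \frac{3}{2} + \frac{G^{2}}{2} - \frac{9 G}{2}$ ($Y{\left(G \right)} = \frac{3}{2} + \frac{\left(G^{2} - 10 G\right) + G}{2} = \frac{3}{2} + \frac{G^{2} - 9 G}{2} = \frac{3}{2} + \left(\frac{G^{2}}{2} - \frac{9 G}{2}\right) = \frac{3}{2} + \frac{G^{2}}{2} - \frac{9 G}{2}$)
$Y^{2}{\left(9 \right)} = \left(\frac{3}{2} + \frac{9^{2}}{2} - \frac{81}{2}\right)^{2} = \left(\frac{3}{2} + \frac{1}{2} \cdot 81 - \frac{81}{2}\right)^{2} = \left(\frac{3}{2} + \frac{81}{2} - \frac{81}{2}\right)^{2} = \left(\frac{3}{2}\right)^{2} = \frac{9}{4}$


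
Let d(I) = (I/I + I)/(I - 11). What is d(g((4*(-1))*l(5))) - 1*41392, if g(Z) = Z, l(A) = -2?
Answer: -41395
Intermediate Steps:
d(I) = (1 + I)/(-11 + I)
d(g((4*(-1))*l(5))) - 1*41392 = (1 + (4*(-1))*(-2))/(-11 + (4*(-1))*(-2)) - 1*41392 = (1 - 4*(-2))/(-11 - 4*(-2)) - 41392 = (1 + 8)/(-11 + 8) - 41392 = 9/(-3) - 41392 = -⅓*9 - 41392 = -3 - 41392 = -41395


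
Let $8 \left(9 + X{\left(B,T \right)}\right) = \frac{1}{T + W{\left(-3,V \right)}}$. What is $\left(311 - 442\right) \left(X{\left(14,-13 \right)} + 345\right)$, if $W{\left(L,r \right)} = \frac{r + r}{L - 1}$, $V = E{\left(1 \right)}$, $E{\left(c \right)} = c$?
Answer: $- \frac{4753597}{108} \approx -44015.0$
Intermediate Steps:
$V = 1$
$W{\left(L,r \right)} = \frac{2 r}{-1 + L}$
$X{\left(B,T \right)} = -9 + \frac{1}{8 \left(- \frac{1}{2} + T\right)}$ ($X{\left(B,T \right)} = -9 + \frac{1}{8 \left(T + 2 \cdot 1 \frac{1}{-1 - 3}\right)} = -9 + \frac{1}{8 \left(T + 2 \cdot 1 \frac{1}{-4}\right)} = -9 + \frac{1}{8 \left(T + 2 \cdot 1 \left(- \frac{1}{4}\right)\right)} = -9 + \frac{1}{8 \left(T - \frac{1}{2}\right)} = -9 + \frac{1}{8 \left(- \frac{1}{2} + T\right)}$)
$\left(311 - 442\right) \left(X{\left(14,-13 \right)} + 345\right) = \left(311 - 442\right) \left(\frac{37 - -936}{4 \left(-1 + 2 \left(-13\right)\right)} + 345\right) = - 131 \left(\frac{37 + 936}{4 \left(-1 - 26\right)} + 345\right) = - 131 \left(\frac{1}{4} \frac{1}{-27} \cdot 973 + 345\right) = - 131 \left(\frac{1}{4} \left(- \frac{1}{27}\right) 973 + 345\right) = - 131 \left(- \frac{973}{108} + 345\right) = \left(-131\right) \frac{36287}{108} = - \frac{4753597}{108}$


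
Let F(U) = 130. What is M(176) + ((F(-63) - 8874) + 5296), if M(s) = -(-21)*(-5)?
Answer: -3553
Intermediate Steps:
M(s) = -105 (M(s) = -21*5 = -105)
M(176) + ((F(-63) - 8874) + 5296) = -105 + ((130 - 8874) + 5296) = -105 + (-8744 + 5296) = -105 - 3448 = -3553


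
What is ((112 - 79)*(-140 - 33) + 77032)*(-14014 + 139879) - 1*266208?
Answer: 8976803187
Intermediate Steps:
((112 - 79)*(-140 - 33) + 77032)*(-14014 + 139879) - 1*266208 = (33*(-173) + 77032)*125865 - 266208 = (-5709 + 77032)*125865 - 266208 = 71323*125865 - 266208 = 8977069395 - 266208 = 8976803187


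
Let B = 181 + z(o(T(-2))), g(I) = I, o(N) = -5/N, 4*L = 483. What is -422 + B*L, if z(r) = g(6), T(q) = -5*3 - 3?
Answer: 88633/4 ≈ 22158.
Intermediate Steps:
L = 483/4 (L = (¼)*483 = 483/4 ≈ 120.75)
T(q) = -18 (T(q) = -15 - 3 = -18)
z(r) = 6
B = 187 (B = 181 + 6 = 187)
-422 + B*L = -422 + 187*(483/4) = -422 + 90321/4 = 88633/4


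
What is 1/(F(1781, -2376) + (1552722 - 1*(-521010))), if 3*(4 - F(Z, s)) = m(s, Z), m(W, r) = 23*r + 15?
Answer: 3/6180230 ≈ 4.8542e-7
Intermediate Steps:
m(W, r) = 15 + 23*r
F(Z, s) = -1 - 23*Z/3 (F(Z, s) = 4 - (15 + 23*Z)/3 = 4 + (-5 - 23*Z/3) = -1 - 23*Z/3)
1/(F(1781, -2376) + (1552722 - 1*(-521010))) = 1/((-1 - 23/3*1781) + (1552722 - 1*(-521010))) = 1/((-1 - 40963/3) + (1552722 + 521010)) = 1/(-40966/3 + 2073732) = 1/(6180230/3) = 3/6180230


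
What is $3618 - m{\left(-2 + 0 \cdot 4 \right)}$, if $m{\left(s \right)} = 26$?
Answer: $3592$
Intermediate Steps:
$3618 - m{\left(-2 + 0 \cdot 4 \right)} = 3618 - 26 = 3592$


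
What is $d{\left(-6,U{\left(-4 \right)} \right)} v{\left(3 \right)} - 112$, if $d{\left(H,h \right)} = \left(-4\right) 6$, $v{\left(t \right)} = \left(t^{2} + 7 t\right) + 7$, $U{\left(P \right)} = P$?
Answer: $-1000$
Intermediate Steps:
$v{\left(t \right)} = 7 + t^{2} + 7 t$
$d{\left(H,h \right)} = -24$
$d{\left(-6,U{\left(-4 \right)} \right)} v{\left(3 \right)} - 112 = - 24 \left(7 + 3^{2} + 7 \cdot 3\right) - 112 = - 24 \left(7 + 9 + 21\right) - 112 = \left(-24\right) 37 - 112 = -888 - 112 = -1000$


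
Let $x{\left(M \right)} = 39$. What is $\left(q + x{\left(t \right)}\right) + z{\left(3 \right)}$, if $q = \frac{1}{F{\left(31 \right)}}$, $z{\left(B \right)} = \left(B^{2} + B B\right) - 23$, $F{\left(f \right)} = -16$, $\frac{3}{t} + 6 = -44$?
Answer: $\frac{543}{16} \approx 33.938$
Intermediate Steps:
$t = - \frac{3}{50}$ ($t = \frac{3}{-6 - 44} = \frac{3}{-50} = 3 \left(- \frac{1}{50}\right) = - \frac{3}{50} \approx -0.06$)
$z{\left(B \right)} = -23 + 2 B^{2}$ ($z{\left(B \right)} = \left(B^{2} + B^{2}\right) - 23 = 2 B^{2} - 23 = -23 + 2 B^{2}$)
$q = - \frac{1}{16}$ ($q = \frac{1}{-16} = - \frac{1}{16} \approx -0.0625$)
$\left(q + x{\left(t \right)}\right) + z{\left(3 \right)} = \left(- \frac{1}{16} + 39\right) - \left(23 - 2 \cdot 3^{2}\right) = \frac{623}{16} + \left(-23 + 2 \cdot 9\right) = \frac{623}{16} + \left(-23 + 18\right) = \frac{623}{16} - 5 = \frac{543}{16}$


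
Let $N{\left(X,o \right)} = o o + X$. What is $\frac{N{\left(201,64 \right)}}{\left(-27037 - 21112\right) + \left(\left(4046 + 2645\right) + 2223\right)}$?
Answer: $- \frac{4297}{39235} \approx -0.10952$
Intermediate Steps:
$N{\left(X,o \right)} = X + o^{2}$ ($N{\left(X,o \right)} = o^{2} + X = X + o^{2}$)
$\frac{N{\left(201,64 \right)}}{\left(-27037 - 21112\right) + \left(\left(4046 + 2645\right) + 2223\right)} = \frac{201 + 64^{2}}{\left(-27037 - 21112\right) + \left(\left(4046 + 2645\right) + 2223\right)} = \frac{201 + 4096}{-48149 + \left(6691 + 2223\right)} = \frac{4297}{-48149 + 8914} = \frac{4297}{-39235} = 4297 \left(- \frac{1}{39235}\right) = - \frac{4297}{39235}$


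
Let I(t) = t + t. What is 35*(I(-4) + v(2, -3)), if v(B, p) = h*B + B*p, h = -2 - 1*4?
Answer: -910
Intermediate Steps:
h = -6 (h = -2 - 4 = -6)
I(t) = 2*t
v(B, p) = -6*B + B*p
35*(I(-4) + v(2, -3)) = 35*(2*(-4) + 2*(-6 - 3)) = 35*(-8 + 2*(-9)) = 35*(-8 - 18) = 35*(-26) = -910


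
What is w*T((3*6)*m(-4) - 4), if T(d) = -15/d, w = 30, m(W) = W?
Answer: 225/38 ≈ 5.9211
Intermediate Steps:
w*T((3*6)*m(-4) - 4) = 30*(-15/((3*6)*(-4) - 4)) = 30*(-15/(18*(-4) - 4)) = 30*(-15/(-72 - 4)) = 30*(-15/(-76)) = 30*(-15*(-1/76)) = 30*(15/76) = 225/38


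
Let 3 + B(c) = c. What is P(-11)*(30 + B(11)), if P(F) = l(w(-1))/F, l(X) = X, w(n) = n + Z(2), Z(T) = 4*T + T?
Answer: -342/11 ≈ -31.091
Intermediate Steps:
B(c) = -3 + c
Z(T) = 5*T
w(n) = 10 + n (w(n) = n + 5*2 = n + 10 = 10 + n)
P(F) = 9/F (P(F) = (10 - 1)/F = 9/F)
P(-11)*(30 + B(11)) = (9/(-11))*(30 + (-3 + 11)) = (9*(-1/11))*(30 + 8) = -9/11*38 = -342/11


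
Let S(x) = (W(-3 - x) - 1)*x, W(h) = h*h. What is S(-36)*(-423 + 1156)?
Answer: -28710144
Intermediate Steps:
W(h) = h²
S(x) = x*(-1 + (-3 - x)²) (S(x) = ((-3 - x)² - 1)*x = (-1 + (-3 - x)²)*x = x*(-1 + (-3 - x)²))
S(-36)*(-423 + 1156) = (-36*(-1 + (3 - 36)²))*(-423 + 1156) = -36*(-1 + (-33)²)*733 = -36*(-1 + 1089)*733 = -36*1088*733 = -39168*733 = -28710144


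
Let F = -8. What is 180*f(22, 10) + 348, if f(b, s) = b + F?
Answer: 2868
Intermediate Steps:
f(b, s) = -8 + b (f(b, s) = b - 8 = -8 + b)
180*f(22, 10) + 348 = 180*(-8 + 22) + 348 = 180*14 + 348 = 2520 + 348 = 2868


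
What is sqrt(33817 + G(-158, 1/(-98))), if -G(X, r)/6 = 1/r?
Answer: sqrt(34405) ≈ 185.49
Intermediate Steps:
G(X, r) = -6/r
sqrt(33817 + G(-158, 1/(-98))) = sqrt(33817 - 6/(1/(-98))) = sqrt(33817 - 6/(-1/98)) = sqrt(33817 - 6*(-98)) = sqrt(33817 + 588) = sqrt(34405)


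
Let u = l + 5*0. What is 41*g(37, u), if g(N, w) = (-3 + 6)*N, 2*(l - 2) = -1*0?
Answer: 4551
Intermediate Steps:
l = 2 (l = 2 + (-1*0)/2 = 2 + (½)*0 = 2 + 0 = 2)
u = 2 (u = 2 + 5*0 = 2 + 0 = 2)
g(N, w) = 3*N
41*g(37, u) = 41*(3*37) = 41*111 = 4551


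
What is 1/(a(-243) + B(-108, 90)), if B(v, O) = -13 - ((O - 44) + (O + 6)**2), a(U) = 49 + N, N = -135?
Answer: -1/9361 ≈ -0.00010683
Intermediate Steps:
a(U) = -86 (a(U) = 49 - 135 = -86)
B(v, O) = 31 - O - (6 + O)**2 (B(v, O) = -13 - ((-44 + O) + (6 + O)**2) = -13 - (-44 + O + (6 + O)**2) = -13 + (44 - O - (6 + O)**2) = 31 - O - (6 + O)**2)
1/(a(-243) + B(-108, 90)) = 1/(-86 + (31 - 1*90 - (6 + 90)**2)) = 1/(-86 + (31 - 90 - 1*96**2)) = 1/(-86 + (31 - 90 - 1*9216)) = 1/(-86 + (31 - 90 - 9216)) = 1/(-86 - 9275) = 1/(-9361) = -1/9361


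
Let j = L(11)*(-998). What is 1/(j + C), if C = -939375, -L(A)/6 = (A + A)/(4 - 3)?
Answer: -1/807639 ≈ -1.2382e-6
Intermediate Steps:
L(A) = -12*A (L(A) = -6*(A + A)/(4 - 3) = -6*2*A/1 = -6*2*A = -12*A)
j = 131736 (j = -12*11*(-998) = -132*(-998) = 131736)
1/(j + C) = 1/(131736 - 939375) = 1/(-807639) = -1/807639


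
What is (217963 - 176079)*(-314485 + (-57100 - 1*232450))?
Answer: -25299401940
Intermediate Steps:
(217963 - 176079)*(-314485 + (-57100 - 1*232450)) = 41884*(-314485 + (-57100 - 232450)) = 41884*(-314485 - 289550) = 41884*(-604035) = -25299401940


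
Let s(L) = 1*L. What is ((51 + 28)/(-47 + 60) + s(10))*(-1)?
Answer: -209/13 ≈ -16.077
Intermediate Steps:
s(L) = L
((51 + 28)/(-47 + 60) + s(10))*(-1) = ((51 + 28)/(-47 + 60) + 10)*(-1) = (79/13 + 10)*(-1) = (209/13)*(-1) = -209/13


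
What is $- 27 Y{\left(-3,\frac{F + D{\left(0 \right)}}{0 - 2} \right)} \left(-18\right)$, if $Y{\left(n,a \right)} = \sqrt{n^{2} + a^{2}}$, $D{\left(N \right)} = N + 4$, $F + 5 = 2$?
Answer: $243 \sqrt{37} \approx 1478.1$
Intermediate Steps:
$F = -3$ ($F = -5 + 2 = -3$)
$D{\left(N \right)} = 4 + N$
$Y{\left(n,a \right)} = \sqrt{a^{2} + n^{2}}$
$- 27 Y{\left(-3,\frac{F + D{\left(0 \right)}}{0 - 2} \right)} \left(-18\right) = - 27 \sqrt{\left(\frac{-3 + \left(4 + 0\right)}{0 - 2}\right)^{2} + \left(-3\right)^{2}} \left(-18\right) = - 27 \sqrt{\left(\frac{-3 + 4}{-2}\right)^{2} + 9} \left(-18\right) = - 27 \sqrt{\left(1 \left(- \frac{1}{2}\right)\right)^{2} + 9} \left(-18\right) = - 27 \sqrt{\left(- \frac{1}{2}\right)^{2} + 9} \left(-18\right) = - 27 \sqrt{\frac{1}{4} + 9} \left(-18\right) = - 27 \sqrt{\frac{37}{4}} \left(-18\right) = - 27 \frac{\sqrt{37}}{2} \left(-18\right) = - \frac{27 \sqrt{37}}{2} \left(-18\right) = 243 \sqrt{37}$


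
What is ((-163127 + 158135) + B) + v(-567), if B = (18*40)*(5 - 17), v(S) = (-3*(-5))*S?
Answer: -22137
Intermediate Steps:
v(S) = 15*S
B = -8640 (B = 720*(-12) = -8640)
((-163127 + 158135) + B) + v(-567) = ((-163127 + 158135) - 8640) + 15*(-567) = (-4992 - 8640) - 8505 = -13632 - 8505 = -22137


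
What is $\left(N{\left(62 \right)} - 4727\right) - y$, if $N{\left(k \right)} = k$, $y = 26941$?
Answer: $-31606$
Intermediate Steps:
$\left(N{\left(62 \right)} - 4727\right) - y = \left(62 - 4727\right) - 26941 = -4665 - 26941 = -31606$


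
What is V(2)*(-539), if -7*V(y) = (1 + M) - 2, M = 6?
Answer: 385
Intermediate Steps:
V(y) = -5/7 (V(y) = -((1 + 6) - 2)/7 = -(7 - 2)/7 = -⅐*5 = -5/7)
V(2)*(-539) = -5/7*(-539) = 385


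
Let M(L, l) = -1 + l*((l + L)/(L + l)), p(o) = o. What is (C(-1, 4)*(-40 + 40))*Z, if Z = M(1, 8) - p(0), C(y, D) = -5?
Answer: 0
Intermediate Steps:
M(L, l) = -1 + l (M(L, l) = -1 + l*((L + l)/(L + l)) = -1 + l*1 = -1 + l)
Z = 7 (Z = (-1 + 8) - 1*0 = 7 + 0 = 7)
(C(-1, 4)*(-40 + 40))*Z = -5*(-40 + 40)*7 = -5*0*7 = 0*7 = 0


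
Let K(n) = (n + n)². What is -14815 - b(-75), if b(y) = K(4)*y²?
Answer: -374815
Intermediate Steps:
K(n) = 4*n² (K(n) = (2*n)² = 4*n²)
b(y) = 64*y² (b(y) = (4*4²)*y² = (4*16)*y² = 64*y²)
-14815 - b(-75) = -14815 - 64*(-75)² = -14815 - 64*5625 = -14815 - 1*360000 = -14815 - 360000 = -374815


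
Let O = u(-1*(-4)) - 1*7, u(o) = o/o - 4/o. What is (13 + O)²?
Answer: 36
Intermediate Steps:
u(o) = 1 - 4/o
O = -7 (O = (-4 - 1*(-4))/((-1*(-4))) - 1*7 = (-4 + 4)/4 - 7 = (¼)*0 - 7 = 0 - 7 = -7)
(13 + O)² = (13 - 7)² = 6² = 36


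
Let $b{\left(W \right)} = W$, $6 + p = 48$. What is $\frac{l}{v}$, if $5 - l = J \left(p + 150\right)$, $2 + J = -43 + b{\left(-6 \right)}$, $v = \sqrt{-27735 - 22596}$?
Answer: $- \frac{9797 i \sqrt{50331}}{50331} \approx - 43.669 i$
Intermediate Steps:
$p = 42$ ($p = -6 + 48 = 42$)
$v = i \sqrt{50331}$ ($v = \sqrt{-50331} = i \sqrt{50331} \approx 224.35 i$)
$J = -51$ ($J = -2 - 49 = -51$)
$l = 9797$ ($l = 5 - - 51 \left(42 + 150\right) = 5 - \left(-51\right) 192 = 5 - -9792 = 5 + 9792 = 9797$)
$\frac{l}{v} = \frac{9797}{i \sqrt{50331}} = 9797 \left(- \frac{i \sqrt{50331}}{50331}\right) = - \frac{9797 i \sqrt{50331}}{50331}$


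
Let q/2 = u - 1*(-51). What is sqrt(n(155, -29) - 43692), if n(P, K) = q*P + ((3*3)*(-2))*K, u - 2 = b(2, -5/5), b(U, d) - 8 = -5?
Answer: I*sqrt(25810) ≈ 160.65*I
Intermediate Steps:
b(U, d) = 3 (b(U, d) = 8 - 5 = 3)
u = 5 (u = 2 + 3 = 5)
q = 112 (q = 2*(5 - 1*(-51)) = 2*(5 + 51) = 2*56 = 112)
n(P, K) = -18*K + 112*P (n(P, K) = 112*P + ((3*3)*(-2))*K = 112*P + (9*(-2))*K = 112*P - 18*K = -18*K + 112*P)
sqrt(n(155, -29) - 43692) = sqrt((-18*(-29) + 112*155) - 43692) = sqrt((522 + 17360) - 43692) = sqrt(17882 - 43692) = sqrt(-25810) = I*sqrt(25810)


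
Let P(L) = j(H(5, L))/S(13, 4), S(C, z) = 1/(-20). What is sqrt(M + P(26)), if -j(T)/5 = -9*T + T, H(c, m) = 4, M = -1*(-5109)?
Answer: sqrt(1909) ≈ 43.692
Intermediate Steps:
S(C, z) = -1/20
M = 5109
j(T) = 40*T (j(T) = -5*(-9*T + T) = -(-40)*T = 40*T)
P(L) = -3200 (P(L) = (40*4)/(-1/20) = 160*(-20) = -3200)
sqrt(M + P(26)) = sqrt(5109 - 3200) = sqrt(1909)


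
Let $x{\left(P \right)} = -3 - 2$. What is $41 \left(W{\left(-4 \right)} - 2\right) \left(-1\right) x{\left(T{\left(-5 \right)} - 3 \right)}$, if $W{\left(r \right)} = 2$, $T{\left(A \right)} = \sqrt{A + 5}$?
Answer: $0$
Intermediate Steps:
$T{\left(A \right)} = \sqrt{5 + A}$
$x{\left(P \right)} = -5$
$41 \left(W{\left(-4 \right)} - 2\right) \left(-1\right) x{\left(T{\left(-5 \right)} - 3 \right)} = 41 \left(2 - 2\right) \left(-1\right) \left(-5\right) = 41 \cdot 0 \left(-1\right) \left(-5\right) = 41 \cdot 0 \left(-5\right) = 0 \left(-5\right) = 0$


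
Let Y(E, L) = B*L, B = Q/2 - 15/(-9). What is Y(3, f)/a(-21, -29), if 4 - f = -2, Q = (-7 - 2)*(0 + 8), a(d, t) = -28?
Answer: 103/14 ≈ 7.3571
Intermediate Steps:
Q = -72 (Q = -9*8 = -72)
f = 6 (f = 4 - 1*(-2) = 4 + 2 = 6)
B = -103/3 (B = -72/2 - 15/(-9) = -72*½ - 15*(-⅑) = -36 + 5/3 = -103/3 ≈ -34.333)
Y(E, L) = -103*L/3
Y(3, f)/a(-21, -29) = -103/3*6/(-28) = -206*(-1/28) = 103/14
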